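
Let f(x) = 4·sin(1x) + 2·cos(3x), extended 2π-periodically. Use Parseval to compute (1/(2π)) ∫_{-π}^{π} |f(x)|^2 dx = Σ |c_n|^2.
Σ |c_n|^2 = 10

Expand |f|^2 and use orthogonality of {sin(nx), cos(mx)} on [-π, π]:
  ∫_{-π}^{π} sin(nx)^2 dx = π, ∫ cos(mx)^2 dx = π, and cross terms integrate to 0.
So ∫_{-π}^{π} f(x)^2 dx = 4^2 · π + 2^2 · π = (16 + 4)π.
Divide by 2π: (16 + 4)/2 = 10.
By Parseval, this equals Σ |c_n|^2.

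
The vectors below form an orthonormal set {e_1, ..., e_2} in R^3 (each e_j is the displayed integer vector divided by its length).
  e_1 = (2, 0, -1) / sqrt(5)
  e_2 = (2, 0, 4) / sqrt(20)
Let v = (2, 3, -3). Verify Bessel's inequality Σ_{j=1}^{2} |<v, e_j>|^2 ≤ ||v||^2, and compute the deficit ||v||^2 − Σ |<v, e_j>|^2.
Σ |<v, e_j>|^2 = 13; ||v||^2 = 22; deficit = 9

Write each e_j = u_j / sqrt(<u_j, u_j>) where u_j is the displayed integer vector. Then <v, e_j> = <v, u_j> / sqrt(<u_j, u_j>), so |<v, e_j>|^2 = <v, u_j>^2 / <u_j, u_j>.
Coefficients: <v, e_1> = 7/sqrt(5), <v, e_2> = -8/sqrt(20).
Square and sum: Σ |<v, e_j>|^2 = 13.
Compute ||v||^2 = v·v = 22.
Deficit = 22 − 13 = 9 ≥ 0, confirming Bessel's inequality. (The deficit equals ||v − Σ <v,e_j> e_j||^2, the squared distance from v to span{e_j}.)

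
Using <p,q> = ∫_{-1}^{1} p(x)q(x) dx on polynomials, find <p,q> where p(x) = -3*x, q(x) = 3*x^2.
<p,q> = 0

Expand the product: p(x)·q(x) = -9*x^3.
∫_{-1}^{1} of each monomial x^k gives [2/(k+1) if k even, 0 if k odd]. Integrating term-by-term (or equivalently evaluating the antiderivative F(x) = -9*x^4/4 at the endpoints):
  F(1) − F(−1) = -9/4 − (-9/4) = 0.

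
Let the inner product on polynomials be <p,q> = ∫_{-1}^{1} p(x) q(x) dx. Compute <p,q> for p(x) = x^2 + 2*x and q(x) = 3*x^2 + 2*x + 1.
<p,q> = 68/15

Expand the product: p(x)·q(x) = 3*x^4 + 8*x^3 + 5*x^2 + 2*x.
∫_{-1}^{1} of each monomial x^k gives [2/(k+1) if k even, 0 if k odd]. Integrating term-by-term (or equivalently evaluating the antiderivative F(x) = 3*x^5/5 + 2*x^4 + 5*x^3/3 + x^2 at the endpoints):
  F(1) − F(−1) = 79/15 − (11/15) = 68/15.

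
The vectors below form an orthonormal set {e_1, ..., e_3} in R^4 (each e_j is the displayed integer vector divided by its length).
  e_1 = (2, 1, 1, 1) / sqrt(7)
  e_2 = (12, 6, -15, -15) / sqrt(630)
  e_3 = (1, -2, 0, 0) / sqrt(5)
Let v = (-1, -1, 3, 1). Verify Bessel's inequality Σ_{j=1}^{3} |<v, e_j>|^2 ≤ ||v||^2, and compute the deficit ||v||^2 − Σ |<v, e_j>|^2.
Σ |<v, e_j>|^2 = 10; ||v||^2 = 12; deficit = 2

Write each e_j = u_j / sqrt(<u_j, u_j>) where u_j is the displayed integer vector. Then <v, e_j> = <v, u_j> / sqrt(<u_j, u_j>), so |<v, e_j>|^2 = <v, u_j>^2 / <u_j, u_j>.
Coefficients: <v, e_1> = 1/sqrt(7), <v, e_2> = -78/sqrt(630), <v, e_3> = 1/sqrt(5).
Square and sum: Σ |<v, e_j>|^2 = 10.
Compute ||v||^2 = v·v = 12.
Deficit = 12 − 10 = 2 ≥ 0, confirming Bessel's inequality. (The deficit equals ||v − Σ <v,e_j> e_j||^2, the squared distance from v to span{e_j}.)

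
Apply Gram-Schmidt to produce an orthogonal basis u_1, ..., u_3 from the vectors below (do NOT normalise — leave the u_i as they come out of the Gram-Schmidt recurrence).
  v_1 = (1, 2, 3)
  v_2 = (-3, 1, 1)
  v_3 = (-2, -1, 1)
Orthogonal basis:
  u_1 = (1, 2, 3)
  u_2 = (-22/7, 5/7, 4/7)
  u_3 = (-19/150, -19/15, 133/150)

Apply the Gram-Schmidt recurrence
  u_1 = v_1
  u_i = v_i − Σ_{j<i} ((v_i · u_j) / (u_j · u_j)) · u_j.

Step by step this gives:
  u_1 = (1, 2, 3)
  u_2 = (-22/7, 5/7, 4/7)
  u_3 = (-19/150, -19/15, 133/150)

Orthogonality check:
  u_2 · u_1 = 0 (should be 0)
  u_3 · u_1 = 0 (should be 0)
  u_3 · u_2 = 0 (should be 0)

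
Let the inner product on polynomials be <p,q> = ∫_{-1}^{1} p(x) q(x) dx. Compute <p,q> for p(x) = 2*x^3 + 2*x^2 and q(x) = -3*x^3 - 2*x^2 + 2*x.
<p,q> = -12/7

Expand the product: p(x)·q(x) = -6*x^6 - 10*x^5 + 4*x^3.
∫_{-1}^{1} of each monomial x^k gives [2/(k+1) if k even, 0 if k odd]. Integrating term-by-term (or equivalently evaluating the antiderivative F(x) = -6*x^7/7 - 5*x^6/3 + x^4 at the endpoints):
  F(1) − F(−1) = -32/21 − (4/21) = -12/7.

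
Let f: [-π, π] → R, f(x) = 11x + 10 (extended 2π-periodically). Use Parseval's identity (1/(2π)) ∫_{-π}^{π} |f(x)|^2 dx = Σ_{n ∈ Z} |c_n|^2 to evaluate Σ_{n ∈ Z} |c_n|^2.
Σ |c_n|^2 = 121π^2/3 + 100

Expand and integrate term by term over [-π, π]:
  ∫ (11x)^2 dx = 121·(2π^3/3); ∫ 2·11·(10)·x dx = 0 (odd integrand); ∫ 10^2 dx = 100·2π.
So (1/(2π)) ∫_{-π}^{π} (11x + 10)^2 dx = 121π^2/3 + 100 = 121π^2/3 + 100.
Parseval ⇒ Σ |c_n|^2 = 121π^2/3 + 100.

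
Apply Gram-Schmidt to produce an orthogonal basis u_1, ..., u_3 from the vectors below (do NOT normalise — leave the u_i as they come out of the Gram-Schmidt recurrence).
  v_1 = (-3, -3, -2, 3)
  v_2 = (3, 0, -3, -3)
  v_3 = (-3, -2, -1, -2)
Orthogonal basis:
  u_1 = (-3, -3, -2, 3)
  u_2 = (57/31, -36/31, -117/31, -57/31)
  u_3 = (-16/7, -5/7, 3/7, -19/7)

Apply the Gram-Schmidt recurrence
  u_1 = v_1
  u_i = v_i − Σ_{j<i} ((v_i · u_j) / (u_j · u_j)) · u_j.

Step by step this gives:
  u_1 = (-3, -3, -2, 3)
  u_2 = (57/31, -36/31, -117/31, -57/31)
  u_3 = (-16/7, -5/7, 3/7, -19/7)

Orthogonality check:
  u_2 · u_1 = 0 (should be 0)
  u_3 · u_1 = 0 (should be 0)
  u_3 · u_2 = 0 (should be 0)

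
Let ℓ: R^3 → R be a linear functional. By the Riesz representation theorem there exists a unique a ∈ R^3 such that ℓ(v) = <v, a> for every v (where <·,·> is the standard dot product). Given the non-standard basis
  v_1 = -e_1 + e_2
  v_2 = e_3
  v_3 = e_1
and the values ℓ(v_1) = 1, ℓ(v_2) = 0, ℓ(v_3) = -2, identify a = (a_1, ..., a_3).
a = (-2, -1, 0)

Write a = (a_1, ..., a_3) in the standard basis. For each basis vector v_i, ℓ(v_i) = <v_i, a> is a linear equation in the a_j's. Collect the n equations into a matrix system V a = ℓ, where row i of V is v_i (expressed in the standard basis). Since V is invertible (lower-triangular with 1s on the diagonal, up to permutation), solve by back-substitution:
  V =
[[-1, 1, 0],
 [0, 0, 1],
 [1, 0, 0]]
  V a = (1, 0, -2)
Solving gives a = (-2, -1, 0).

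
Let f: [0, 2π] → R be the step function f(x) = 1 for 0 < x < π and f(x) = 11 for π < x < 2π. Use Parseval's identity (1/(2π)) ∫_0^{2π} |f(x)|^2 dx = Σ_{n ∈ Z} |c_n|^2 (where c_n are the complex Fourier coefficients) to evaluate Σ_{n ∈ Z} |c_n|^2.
Σ |c_n|^2 = 61

Parseval equates the L^2 energy of f (normalised by 1/(2π)) with the ℓ^2 sum of its Fourier coefficients: (1/(2π)) ∫_0^{2π} |f|^2 = Σ |c_n|^2.
Compute the left side: (1/(2π)) [∫_0^π 1^2 dx + ∫_π^{2π} 11^2 dx] = (1/(2π)) · (1π + 121π) = (1 + 121)/2 = 61.
So Σ_{n ∈ Z} |c_n|^2 = 61.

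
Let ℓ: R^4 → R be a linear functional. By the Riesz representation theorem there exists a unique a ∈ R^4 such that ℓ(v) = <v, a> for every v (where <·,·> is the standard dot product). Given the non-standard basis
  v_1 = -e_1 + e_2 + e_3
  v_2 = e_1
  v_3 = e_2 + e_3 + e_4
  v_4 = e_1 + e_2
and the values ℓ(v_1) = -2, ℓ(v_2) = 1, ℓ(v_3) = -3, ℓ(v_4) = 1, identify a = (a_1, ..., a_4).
a = (1, 0, -1, -2)

Write a = (a_1, ..., a_4) in the standard basis. For each basis vector v_i, ℓ(v_i) = <v_i, a> is a linear equation in the a_j's. Collect the n equations into a matrix system V a = ℓ, where row i of V is v_i (expressed in the standard basis). Since V is invertible (lower-triangular with 1s on the diagonal, up to permutation), solve by back-substitution:
  V =
[[-1, 1, 1, 0],
 [1, 0, 0, 0],
 [0, 1, 1, 1],
 [1, 1, 0, 0]]
  V a = (-2, 1, -3, 1)
Solving gives a = (1, 0, -1, -2).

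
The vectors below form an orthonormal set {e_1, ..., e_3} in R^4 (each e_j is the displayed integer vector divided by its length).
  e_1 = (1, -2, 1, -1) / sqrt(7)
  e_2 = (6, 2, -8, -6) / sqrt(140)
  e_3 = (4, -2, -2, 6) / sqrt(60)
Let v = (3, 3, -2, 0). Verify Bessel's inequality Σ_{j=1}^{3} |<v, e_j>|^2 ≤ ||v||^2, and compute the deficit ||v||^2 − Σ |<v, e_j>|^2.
Σ |<v, e_j>|^2 = 50/3; ||v||^2 = 22; deficit = 16/3

Write each e_j = u_j / sqrt(<u_j, u_j>) where u_j is the displayed integer vector. Then <v, e_j> = <v, u_j> / sqrt(<u_j, u_j>), so |<v, e_j>|^2 = <v, u_j>^2 / <u_j, u_j>.
Coefficients: <v, e_1> = -5/sqrt(7), <v, e_2> = 40/sqrt(140), <v, e_3> = 10/sqrt(60).
Square and sum: Σ |<v, e_j>|^2 = 50/3.
Compute ||v||^2 = v·v = 22.
Deficit = 22 − 50/3 = 16/3 ≥ 0, confirming Bessel's inequality. (The deficit equals ||v − Σ <v,e_j> e_j||^2, the squared distance from v to span{e_j}.)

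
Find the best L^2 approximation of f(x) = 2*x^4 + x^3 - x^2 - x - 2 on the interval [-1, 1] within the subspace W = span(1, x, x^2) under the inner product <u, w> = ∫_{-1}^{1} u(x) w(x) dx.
g(x) = 5*x^2/7 - 2*x/5 - 76/35

The best approximation g ∈ W is the orthogonal projection of f onto W. Writing g = a_0 + a_1 x + a_2 x^2, the coefficients solve the normal equations G · a = b where
  G_{ij} = <φ_i, φ_j> and b_i = <f, φ_i>, with φ_0 = 1, φ_1 = x, φ_2 = x^2.
G =
  [2, 0, 2/3]
  [0, 2/3, 0]
  [2/3, 0, 2/5],
b = (-58/15, -4/15, -122/105).
Solving gives a_0 = -76/35, a_1 = -2/5, a_2 = 5/7, so
  g(x) = 5*x^2/7 - 2*x/5 - 76/35.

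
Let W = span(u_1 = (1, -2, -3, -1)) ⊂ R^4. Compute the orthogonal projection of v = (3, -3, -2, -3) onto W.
proj_W(v) = (6/5, -12/5, -18/5, -6/5)

Set up U = [u_1 | ... | u_1] ∈ R^(4×1). The projector onto W = col(U) is P = U (U^T U)^(-1) U^T.
Compute U^T U =
  [15],
and U^T v = (18).
Solve U^T U · c = U^T v for the coefficients: c = (6/5). The projection is proj_W(v) = U c.
Check: (v - proj_W(v)) · u_1 = 0  (should be 0).
Result: proj_W(v) = (6/5, -12/5, -18/5, -6/5).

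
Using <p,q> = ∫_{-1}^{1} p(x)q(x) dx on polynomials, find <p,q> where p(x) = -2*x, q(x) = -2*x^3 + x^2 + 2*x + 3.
<p,q> = -16/15

Expand the product: p(x)·q(x) = 4*x^4 - 2*x^3 - 4*x^2 - 6*x.
∫_{-1}^{1} of each monomial x^k gives [2/(k+1) if k even, 0 if k odd]. Integrating term-by-term (or equivalently evaluating the antiderivative F(x) = 4*x^5/5 - x^4/2 - 4*x^3/3 - 3*x^2 at the endpoints):
  F(1) − F(−1) = -121/30 − (-89/30) = -16/15.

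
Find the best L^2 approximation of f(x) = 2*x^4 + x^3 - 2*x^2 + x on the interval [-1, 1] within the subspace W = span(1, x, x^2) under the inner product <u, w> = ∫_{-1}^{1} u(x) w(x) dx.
g(x) = -2*x^2/7 + 8*x/5 - 6/35

The best approximation g ∈ W is the orthogonal projection of f onto W. Writing g = a_0 + a_1 x + a_2 x^2, the coefficients solve the normal equations G · a = b where
  G_{ij} = <φ_i, φ_j> and b_i = <f, φ_i>, with φ_0 = 1, φ_1 = x, φ_2 = x^2.
G =
  [2, 0, 2/3]
  [0, 2/3, 0]
  [2/3, 0, 2/5],
b = (-8/15, 16/15, -8/35).
Solving gives a_0 = -6/35, a_1 = 8/5, a_2 = -2/7, so
  g(x) = -2*x^2/7 + 8*x/5 - 6/35.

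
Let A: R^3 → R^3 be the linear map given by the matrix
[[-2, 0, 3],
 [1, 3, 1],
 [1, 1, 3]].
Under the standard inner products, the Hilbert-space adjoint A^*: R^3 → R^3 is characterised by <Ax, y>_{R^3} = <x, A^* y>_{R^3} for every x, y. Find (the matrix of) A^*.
A^* = A^T =
[[-2, 1, 1],
 [0, 3, 1],
 [3, 1, 3]]

For real matrices with standard dot products, the defining identity <Ax, y> = <x, A^* y> gives (Ax)^T y = x^T (A^*) y, i.e. x^T A^T y = x^T (A^*) y. Since this holds for all x, y, we must have A^* = A^T. Therefore
A^* =
[[-2, 1, 1],
 [0, 3, 1],
 [3, 1, 3]].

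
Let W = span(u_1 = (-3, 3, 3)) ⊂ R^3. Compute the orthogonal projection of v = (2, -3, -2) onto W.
proj_W(v) = (7/3, -7/3, -7/3)

Set up U = [u_1 | ... | u_1] ∈ R^(3×1). The projector onto W = col(U) is P = U (U^T U)^(-1) U^T.
Compute U^T U =
  [27],
and U^T v = (-21).
Solve U^T U · c = U^T v for the coefficients: c = (-7/9). The projection is proj_W(v) = U c.
Check: (v - proj_W(v)) · u_1 = 0  (should be 0).
Result: proj_W(v) = (7/3, -7/3, -7/3).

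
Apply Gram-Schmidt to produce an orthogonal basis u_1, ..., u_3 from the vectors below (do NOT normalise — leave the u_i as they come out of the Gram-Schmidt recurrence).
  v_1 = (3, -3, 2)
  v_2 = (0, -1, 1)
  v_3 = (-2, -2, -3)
Orthogonal basis:
  u_1 = (3, -3, 2)
  u_2 = (-15/22, -7/22, 6/11)
  u_3 = (-17/19, -51/19, -51/19)

Apply the Gram-Schmidt recurrence
  u_1 = v_1
  u_i = v_i − Σ_{j<i} ((v_i · u_j) / (u_j · u_j)) · u_j.

Step by step this gives:
  u_1 = (3, -3, 2)
  u_2 = (-15/22, -7/22, 6/11)
  u_3 = (-17/19, -51/19, -51/19)

Orthogonality check:
  u_2 · u_1 = 0 (should be 0)
  u_3 · u_1 = 0 (should be 0)
  u_3 · u_2 = 0 (should be 0)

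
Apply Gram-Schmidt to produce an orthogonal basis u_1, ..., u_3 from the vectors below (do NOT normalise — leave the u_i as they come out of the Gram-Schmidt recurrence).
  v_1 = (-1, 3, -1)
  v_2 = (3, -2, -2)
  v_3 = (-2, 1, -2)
Orthogonal basis:
  u_1 = (-1, 3, -1)
  u_2 = (26/11, -1/11, -29/11)
  u_3 = (-100/69, -125/138, -175/138)

Apply the Gram-Schmidt recurrence
  u_1 = v_1
  u_i = v_i − Σ_{j<i} ((v_i · u_j) / (u_j · u_j)) · u_j.

Step by step this gives:
  u_1 = (-1, 3, -1)
  u_2 = (26/11, -1/11, -29/11)
  u_3 = (-100/69, -125/138, -175/138)

Orthogonality check:
  u_2 · u_1 = 0 (should be 0)
  u_3 · u_1 = 0 (should be 0)
  u_3 · u_2 = 0 (should be 0)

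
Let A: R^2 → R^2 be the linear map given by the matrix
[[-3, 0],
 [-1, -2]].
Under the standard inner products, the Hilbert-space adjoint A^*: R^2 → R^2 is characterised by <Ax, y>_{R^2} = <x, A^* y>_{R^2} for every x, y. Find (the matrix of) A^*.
A^* = A^T =
[[-3, -1],
 [0, -2]]

For real matrices with standard dot products, the defining identity <Ax, y> = <x, A^* y> gives (Ax)^T y = x^T (A^*) y, i.e. x^T A^T y = x^T (A^*) y. Since this holds for all x, y, we must have A^* = A^T. Therefore
A^* =
[[-3, -1],
 [0, -2]].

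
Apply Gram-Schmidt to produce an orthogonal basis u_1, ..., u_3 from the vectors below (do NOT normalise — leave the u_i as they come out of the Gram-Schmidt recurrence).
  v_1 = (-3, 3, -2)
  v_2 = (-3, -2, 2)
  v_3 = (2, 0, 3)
Orthogonal basis:
  u_1 = (-3, 3, -2)
  u_2 = (-69/22, -41/22, 21/11)
  u_3 = (98/373, 588/373, 735/373)

Apply the Gram-Schmidt recurrence
  u_1 = v_1
  u_i = v_i − Σ_{j<i} ((v_i · u_j) / (u_j · u_j)) · u_j.

Step by step this gives:
  u_1 = (-3, 3, -2)
  u_2 = (-69/22, -41/22, 21/11)
  u_3 = (98/373, 588/373, 735/373)

Orthogonality check:
  u_2 · u_1 = 0 (should be 0)
  u_3 · u_1 = 0 (should be 0)
  u_3 · u_2 = 0 (should be 0)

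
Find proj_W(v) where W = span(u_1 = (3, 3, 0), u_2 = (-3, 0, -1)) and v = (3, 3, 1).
proj_W(v) = (36/11, 30/11, 2/11)

Set up U = [u_1 | ... | u_2] ∈ R^(3×2). The projector onto W = col(U) is P = U (U^T U)^(-1) U^T.
Compute U^T U =
  [18, -9]
  [-9, 10],
and U^T v = (18, -10).
Solve U^T U · c = U^T v for the coefficients: c = (10/11, -2/11). The projection is proj_W(v) = U c.
Check: (v - proj_W(v)) · u_1 = 0  (should be 0).
Check: (v - proj_W(v)) · u_2 = 0  (should be 0).
Result: proj_W(v) = (36/11, 30/11, 2/11).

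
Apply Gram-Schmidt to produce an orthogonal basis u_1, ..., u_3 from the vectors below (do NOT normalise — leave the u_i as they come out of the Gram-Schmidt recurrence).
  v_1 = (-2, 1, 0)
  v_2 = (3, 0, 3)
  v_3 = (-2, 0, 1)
Orthogonal basis:
  u_1 = (-2, 1, 0)
  u_2 = (3/5, 6/5, 3)
  u_3 = (-1/2, -1, 1/2)

Apply the Gram-Schmidt recurrence
  u_1 = v_1
  u_i = v_i − Σ_{j<i} ((v_i · u_j) / (u_j · u_j)) · u_j.

Step by step this gives:
  u_1 = (-2, 1, 0)
  u_2 = (3/5, 6/5, 3)
  u_3 = (-1/2, -1, 1/2)

Orthogonality check:
  u_2 · u_1 = 0 (should be 0)
  u_3 · u_1 = 0 (should be 0)
  u_3 · u_2 = 0 (should be 0)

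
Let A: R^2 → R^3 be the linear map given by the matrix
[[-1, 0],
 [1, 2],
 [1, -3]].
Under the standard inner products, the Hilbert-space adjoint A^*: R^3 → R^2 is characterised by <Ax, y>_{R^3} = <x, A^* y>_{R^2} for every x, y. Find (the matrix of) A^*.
A^* = A^T =
[[-1, 1, 1],
 [0, 2, -3]]

For real matrices with standard dot products, the defining identity <Ax, y> = <x, A^* y> gives (Ax)^T y = x^T (A^*) y, i.e. x^T A^T y = x^T (A^*) y. Since this holds for all x, y, we must have A^* = A^T. Therefore
A^* =
[[-1, 1, 1],
 [0, 2, -3]].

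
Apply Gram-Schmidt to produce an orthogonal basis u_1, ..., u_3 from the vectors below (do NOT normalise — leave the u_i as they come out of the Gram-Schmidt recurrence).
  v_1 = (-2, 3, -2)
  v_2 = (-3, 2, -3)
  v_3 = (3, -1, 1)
Orthogonal basis:
  u_1 = (-2, 3, -2)
  u_2 = (-15/17, -20/17, -15/17)
  u_3 = (1, 0, -1)

Apply the Gram-Schmidt recurrence
  u_1 = v_1
  u_i = v_i − Σ_{j<i} ((v_i · u_j) / (u_j · u_j)) · u_j.

Step by step this gives:
  u_1 = (-2, 3, -2)
  u_2 = (-15/17, -20/17, -15/17)
  u_3 = (1, 0, -1)

Orthogonality check:
  u_2 · u_1 = 0 (should be 0)
  u_3 · u_1 = 0 (should be 0)
  u_3 · u_2 = 0 (should be 0)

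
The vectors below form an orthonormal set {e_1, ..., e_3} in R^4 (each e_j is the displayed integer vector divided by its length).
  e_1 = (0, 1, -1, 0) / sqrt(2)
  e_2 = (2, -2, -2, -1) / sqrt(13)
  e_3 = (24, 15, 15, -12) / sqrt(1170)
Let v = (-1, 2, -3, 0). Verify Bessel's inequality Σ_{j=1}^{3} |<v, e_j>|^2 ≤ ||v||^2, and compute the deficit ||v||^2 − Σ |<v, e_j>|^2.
Σ |<v, e_j>|^2 = 69/5; ||v||^2 = 14; deficit = 1/5

Write each e_j = u_j / sqrt(<u_j, u_j>) where u_j is the displayed integer vector. Then <v, e_j> = <v, u_j> / sqrt(<u_j, u_j>), so |<v, e_j>|^2 = <v, u_j>^2 / <u_j, u_j>.
Coefficients: <v, e_1> = 5/sqrt(2), <v, e_2> = 0/sqrt(13), <v, e_3> = -39/sqrt(1170).
Square and sum: Σ |<v, e_j>|^2 = 69/5.
Compute ||v||^2 = v·v = 14.
Deficit = 14 − 69/5 = 1/5 ≥ 0, confirming Bessel's inequality. (The deficit equals ||v − Σ <v,e_j> e_j||^2, the squared distance from v to span{e_j}.)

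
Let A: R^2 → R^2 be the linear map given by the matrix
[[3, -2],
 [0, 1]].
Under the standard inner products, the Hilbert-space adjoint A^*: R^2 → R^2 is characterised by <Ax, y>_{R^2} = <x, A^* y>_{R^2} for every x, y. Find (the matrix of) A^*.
A^* = A^T =
[[3, 0],
 [-2, 1]]

For real matrices with standard dot products, the defining identity <Ax, y> = <x, A^* y> gives (Ax)^T y = x^T (A^*) y, i.e. x^T A^T y = x^T (A^*) y. Since this holds for all x, y, we must have A^* = A^T. Therefore
A^* =
[[3, 0],
 [-2, 1]].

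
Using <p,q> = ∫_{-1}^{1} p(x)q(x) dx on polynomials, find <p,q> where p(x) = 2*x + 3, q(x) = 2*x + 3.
<p,q> = 62/3

Expand the product: p(x)·q(x) = 4*x^2 + 12*x + 9.
∫_{-1}^{1} of each monomial x^k gives [2/(k+1) if k even, 0 if k odd]. Integrating term-by-term (or equivalently evaluating the antiderivative F(x) = 4*x^3/3 + 6*x^2 + 9*x at the endpoints):
  F(1) − F(−1) = 49/3 − (-13/3) = 62/3.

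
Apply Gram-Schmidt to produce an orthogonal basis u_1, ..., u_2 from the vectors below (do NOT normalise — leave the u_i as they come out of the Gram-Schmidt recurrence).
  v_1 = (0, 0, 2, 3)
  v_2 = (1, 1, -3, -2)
Orthogonal basis:
  u_1 = (0, 0, 2, 3)
  u_2 = (1, 1, -15/13, 10/13)

Apply the Gram-Schmidt recurrence
  u_1 = v_1
  u_i = v_i − Σ_{j<i} ((v_i · u_j) / (u_j · u_j)) · u_j.

Step by step this gives:
  u_1 = (0, 0, 2, 3)
  u_2 = (1, 1, -15/13, 10/13)

Orthogonality check:
  u_2 · u_1 = 0 (should be 0)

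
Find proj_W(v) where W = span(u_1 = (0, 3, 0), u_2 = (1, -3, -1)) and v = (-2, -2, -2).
proj_W(v) = (0, -2, 0)

Set up U = [u_1 | ... | u_2] ∈ R^(3×2). The projector onto W = col(U) is P = U (U^T U)^(-1) U^T.
Compute U^T U =
  [9, -9]
  [-9, 11],
and U^T v = (-6, 6).
Solve U^T U · c = U^T v for the coefficients: c = (-2/3, 0). The projection is proj_W(v) = U c.
Check: (v - proj_W(v)) · u_1 = 0  (should be 0).
Check: (v - proj_W(v)) · u_2 = 0  (should be 0).
Result: proj_W(v) = (0, -2, 0).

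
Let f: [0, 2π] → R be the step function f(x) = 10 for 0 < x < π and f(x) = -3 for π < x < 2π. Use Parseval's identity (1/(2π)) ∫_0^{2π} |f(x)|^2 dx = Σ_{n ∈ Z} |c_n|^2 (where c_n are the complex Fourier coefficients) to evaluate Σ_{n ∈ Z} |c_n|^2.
Σ |c_n|^2 = 109/2

Parseval equates the L^2 energy of f (normalised by 1/(2π)) with the ℓ^2 sum of its Fourier coefficients: (1/(2π)) ∫_0^{2π} |f|^2 = Σ |c_n|^2.
Compute the left side: (1/(2π)) [∫_0^π 10^2 dx + ∫_π^{2π} (-3)^2 dx] = (1/(2π)) · (100π + 9π) = (100 + 9)/2 = 109/2.
So Σ_{n ∈ Z} |c_n|^2 = 109/2.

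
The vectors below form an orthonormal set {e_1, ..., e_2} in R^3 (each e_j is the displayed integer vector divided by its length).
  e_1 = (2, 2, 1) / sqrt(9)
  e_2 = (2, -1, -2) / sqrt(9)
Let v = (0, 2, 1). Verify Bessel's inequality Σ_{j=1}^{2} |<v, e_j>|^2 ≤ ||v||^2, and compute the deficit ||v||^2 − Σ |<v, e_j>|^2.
Σ |<v, e_j>|^2 = 41/9; ||v||^2 = 5; deficit = 4/9

Write each e_j = u_j / sqrt(<u_j, u_j>) where u_j is the displayed integer vector. Then <v, e_j> = <v, u_j> / sqrt(<u_j, u_j>), so |<v, e_j>|^2 = <v, u_j>^2 / <u_j, u_j>.
Coefficients: <v, e_1> = 5/sqrt(9), <v, e_2> = -4/sqrt(9).
Square and sum: Σ |<v, e_j>|^2 = 41/9.
Compute ||v||^2 = v·v = 5.
Deficit = 5 − 41/9 = 4/9 ≥ 0, confirming Bessel's inequality. (The deficit equals ||v − Σ <v,e_j> e_j||^2, the squared distance from v to span{e_j}.)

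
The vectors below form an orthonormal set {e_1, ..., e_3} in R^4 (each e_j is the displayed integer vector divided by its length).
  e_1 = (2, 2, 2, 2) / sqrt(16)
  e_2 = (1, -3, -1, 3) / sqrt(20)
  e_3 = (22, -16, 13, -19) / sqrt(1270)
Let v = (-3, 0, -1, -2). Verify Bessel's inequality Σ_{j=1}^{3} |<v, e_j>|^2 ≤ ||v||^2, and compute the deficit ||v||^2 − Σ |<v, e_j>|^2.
Σ |<v, e_j>|^2 = 3435/254; ||v||^2 = 14; deficit = 121/254

Write each e_j = u_j / sqrt(<u_j, u_j>) where u_j is the displayed integer vector. Then <v, e_j> = <v, u_j> / sqrt(<u_j, u_j>), so |<v, e_j>|^2 = <v, u_j>^2 / <u_j, u_j>.
Coefficients: <v, e_1> = -12/sqrt(16), <v, e_2> = -8/sqrt(20), <v, e_3> = -41/sqrt(1270).
Square and sum: Σ |<v, e_j>|^2 = 3435/254.
Compute ||v||^2 = v·v = 14.
Deficit = 14 − 3435/254 = 121/254 ≥ 0, confirming Bessel's inequality. (The deficit equals ||v − Σ <v,e_j> e_j||^2, the squared distance from v to span{e_j}.)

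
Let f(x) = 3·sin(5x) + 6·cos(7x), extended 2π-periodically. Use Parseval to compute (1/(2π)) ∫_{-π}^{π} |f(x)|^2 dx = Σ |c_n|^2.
Σ |c_n|^2 = 45/2

Expand |f|^2 and use orthogonality of {sin(nx), cos(mx)} on [-π, π]:
  ∫_{-π}^{π} sin(nx)^2 dx = π, ∫ cos(mx)^2 dx = π, and cross terms integrate to 0.
So ∫_{-π}^{π} f(x)^2 dx = 3^2 · π + 6^2 · π = (9 + 36)π.
Divide by 2π: (9 + 36)/2 = 45/2.
By Parseval, this equals Σ |c_n|^2.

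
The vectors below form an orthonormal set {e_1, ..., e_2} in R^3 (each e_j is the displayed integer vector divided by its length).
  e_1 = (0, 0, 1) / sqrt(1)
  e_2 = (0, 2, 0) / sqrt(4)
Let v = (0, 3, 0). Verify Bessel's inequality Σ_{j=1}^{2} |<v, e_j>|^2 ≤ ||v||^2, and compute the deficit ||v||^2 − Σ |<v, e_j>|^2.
Σ |<v, e_j>|^2 = 9; ||v||^2 = 9; deficit = 0

Write each e_j = u_j / sqrt(<u_j, u_j>) where u_j is the displayed integer vector. Then <v, e_j> = <v, u_j> / sqrt(<u_j, u_j>), so |<v, e_j>|^2 = <v, u_j>^2 / <u_j, u_j>.
Coefficients: <v, e_1> = 0/sqrt(1), <v, e_2> = 6/sqrt(4).
Square and sum: Σ |<v, e_j>|^2 = 9.
Compute ||v||^2 = v·v = 9.
Deficit = 9 − 9 = 0 ≥ 0, confirming Bessel's inequality. (The deficit equals ||v − Σ <v,e_j> e_j||^2, the squared distance from v to span{e_j}.)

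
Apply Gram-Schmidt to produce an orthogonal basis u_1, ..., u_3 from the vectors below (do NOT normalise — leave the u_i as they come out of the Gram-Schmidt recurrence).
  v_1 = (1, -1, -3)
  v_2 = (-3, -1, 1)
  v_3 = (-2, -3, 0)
Orthogonal basis:
  u_1 = (1, -1, -3)
  u_2 = (-28/11, -16/11, -4/11)
  u_3 = (2/3, -4/3, 2/3)

Apply the Gram-Schmidt recurrence
  u_1 = v_1
  u_i = v_i − Σ_{j<i} ((v_i · u_j) / (u_j · u_j)) · u_j.

Step by step this gives:
  u_1 = (1, -1, -3)
  u_2 = (-28/11, -16/11, -4/11)
  u_3 = (2/3, -4/3, 2/3)

Orthogonality check:
  u_2 · u_1 = 0 (should be 0)
  u_3 · u_1 = 0 (should be 0)
  u_3 · u_2 = 0 (should be 0)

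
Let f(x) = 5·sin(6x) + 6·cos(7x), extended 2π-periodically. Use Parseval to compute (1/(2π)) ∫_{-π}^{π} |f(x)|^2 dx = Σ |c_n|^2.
Σ |c_n|^2 = 61/2

Expand |f|^2 and use orthogonality of {sin(nx), cos(mx)} on [-π, π]:
  ∫_{-π}^{π} sin(nx)^2 dx = π, ∫ cos(mx)^2 dx = π, and cross terms integrate to 0.
So ∫_{-π}^{π} f(x)^2 dx = 5^2 · π + 6^2 · π = (25 + 36)π.
Divide by 2π: (25 + 36)/2 = 61/2.
By Parseval, this equals Σ |c_n|^2.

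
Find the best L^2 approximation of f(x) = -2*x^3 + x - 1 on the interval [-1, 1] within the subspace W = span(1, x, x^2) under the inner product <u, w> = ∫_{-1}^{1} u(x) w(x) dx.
g(x) = -x/5 - 1

The best approximation g ∈ W is the orthogonal projection of f onto W. Writing g = a_0 + a_1 x + a_2 x^2, the coefficients solve the normal equations G · a = b where
  G_{ij} = <φ_i, φ_j> and b_i = <f, φ_i>, with φ_0 = 1, φ_1 = x, φ_2 = x^2.
G =
  [2, 0, 2/3]
  [0, 2/3, 0]
  [2/3, 0, 2/5],
b = (-2, -2/15, -2/3).
Solving gives a_0 = -1, a_1 = -1/5, a_2 = 0, so
  g(x) = -x/5 - 1.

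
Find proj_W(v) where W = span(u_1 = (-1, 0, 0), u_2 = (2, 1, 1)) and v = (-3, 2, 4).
proj_W(v) = (-3, 3, 3)

Set up U = [u_1 | ... | u_2] ∈ R^(3×2). The projector onto W = col(U) is P = U (U^T U)^(-1) U^T.
Compute U^T U =
  [1, -2]
  [-2, 6],
and U^T v = (3, 0).
Solve U^T U · c = U^T v for the coefficients: c = (9, 3). The projection is proj_W(v) = U c.
Check: (v - proj_W(v)) · u_1 = 0  (should be 0).
Check: (v - proj_W(v)) · u_2 = 0  (should be 0).
Result: proj_W(v) = (-3, 3, 3).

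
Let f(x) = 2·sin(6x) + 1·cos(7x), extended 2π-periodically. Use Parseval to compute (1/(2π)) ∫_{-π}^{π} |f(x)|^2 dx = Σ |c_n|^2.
Σ |c_n|^2 = 5/2

Expand |f|^2 and use orthogonality of {sin(nx), cos(mx)} on [-π, π]:
  ∫_{-π}^{π} sin(nx)^2 dx = π, ∫ cos(mx)^2 dx = π, and cross terms integrate to 0.
So ∫_{-π}^{π} f(x)^2 dx = 2^2 · π + 1^2 · π = (4 + 1)π.
Divide by 2π: (4 + 1)/2 = 5/2.
By Parseval, this equals Σ |c_n|^2.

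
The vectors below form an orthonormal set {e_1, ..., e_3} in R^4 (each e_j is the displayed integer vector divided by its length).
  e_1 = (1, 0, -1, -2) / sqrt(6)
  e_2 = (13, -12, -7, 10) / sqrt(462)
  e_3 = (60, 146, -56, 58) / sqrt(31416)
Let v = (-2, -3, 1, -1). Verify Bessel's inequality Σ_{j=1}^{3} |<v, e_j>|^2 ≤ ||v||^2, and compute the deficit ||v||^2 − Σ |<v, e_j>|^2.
Σ |<v, e_j>|^2 = 249/17; ||v||^2 = 15; deficit = 6/17

Write each e_j = u_j / sqrt(<u_j, u_j>) where u_j is the displayed integer vector. Then <v, e_j> = <v, u_j> / sqrt(<u_j, u_j>), so |<v, e_j>|^2 = <v, u_j>^2 / <u_j, u_j>.
Coefficients: <v, e_1> = -1/sqrt(6), <v, e_2> = -7/sqrt(462), <v, e_3> = -672/sqrt(31416).
Square and sum: Σ |<v, e_j>|^2 = 249/17.
Compute ||v||^2 = v·v = 15.
Deficit = 15 − 249/17 = 6/17 ≥ 0, confirming Bessel's inequality. (The deficit equals ||v − Σ <v,e_j> e_j||^2, the squared distance from v to span{e_j}.)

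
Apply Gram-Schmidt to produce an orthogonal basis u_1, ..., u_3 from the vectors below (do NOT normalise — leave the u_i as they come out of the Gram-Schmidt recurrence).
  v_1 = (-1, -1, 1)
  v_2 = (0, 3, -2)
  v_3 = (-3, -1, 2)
Orthogonal basis:
  u_1 = (-1, -1, 1)
  u_2 = (-5/3, 4/3, -1/3)
  u_3 = (1/14, 1/7, 3/14)

Apply the Gram-Schmidt recurrence
  u_1 = v_1
  u_i = v_i − Σ_{j<i} ((v_i · u_j) / (u_j · u_j)) · u_j.

Step by step this gives:
  u_1 = (-1, -1, 1)
  u_2 = (-5/3, 4/3, -1/3)
  u_3 = (1/14, 1/7, 3/14)

Orthogonality check:
  u_2 · u_1 = 0 (should be 0)
  u_3 · u_1 = 0 (should be 0)
  u_3 · u_2 = 0 (should be 0)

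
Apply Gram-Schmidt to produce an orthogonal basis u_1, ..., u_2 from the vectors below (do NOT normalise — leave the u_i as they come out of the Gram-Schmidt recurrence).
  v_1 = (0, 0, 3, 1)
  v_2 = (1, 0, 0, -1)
Orthogonal basis:
  u_1 = (0, 0, 3, 1)
  u_2 = (1, 0, 3/10, -9/10)

Apply the Gram-Schmidt recurrence
  u_1 = v_1
  u_i = v_i − Σ_{j<i} ((v_i · u_j) / (u_j · u_j)) · u_j.

Step by step this gives:
  u_1 = (0, 0, 3, 1)
  u_2 = (1, 0, 3/10, -9/10)

Orthogonality check:
  u_2 · u_1 = 0 (should be 0)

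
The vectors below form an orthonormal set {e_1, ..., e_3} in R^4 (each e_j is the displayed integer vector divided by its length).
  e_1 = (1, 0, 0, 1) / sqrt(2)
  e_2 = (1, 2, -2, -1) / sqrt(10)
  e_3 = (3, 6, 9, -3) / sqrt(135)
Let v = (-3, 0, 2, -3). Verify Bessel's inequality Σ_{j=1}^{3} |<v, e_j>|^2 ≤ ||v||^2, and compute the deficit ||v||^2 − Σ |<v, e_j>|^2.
Σ |<v, e_j>|^2 = 22; ||v||^2 = 22; deficit = 0

Write each e_j = u_j / sqrt(<u_j, u_j>) where u_j is the displayed integer vector. Then <v, e_j> = <v, u_j> / sqrt(<u_j, u_j>), so |<v, e_j>|^2 = <v, u_j>^2 / <u_j, u_j>.
Coefficients: <v, e_1> = -6/sqrt(2), <v, e_2> = -4/sqrt(10), <v, e_3> = 18/sqrt(135).
Square and sum: Σ |<v, e_j>|^2 = 22.
Compute ||v||^2 = v·v = 22.
Deficit = 22 − 22 = 0 ≥ 0, confirming Bessel's inequality. (The deficit equals ||v − Σ <v,e_j> e_j||^2, the squared distance from v to span{e_j}.)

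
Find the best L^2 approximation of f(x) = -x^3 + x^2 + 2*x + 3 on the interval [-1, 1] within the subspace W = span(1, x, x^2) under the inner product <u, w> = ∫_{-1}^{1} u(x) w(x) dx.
g(x) = x^2 + 7*x/5 + 3

The best approximation g ∈ W is the orthogonal projection of f onto W. Writing g = a_0 + a_1 x + a_2 x^2, the coefficients solve the normal equations G · a = b where
  G_{ij} = <φ_i, φ_j> and b_i = <f, φ_i>, with φ_0 = 1, φ_1 = x, φ_2 = x^2.
G =
  [2, 0, 2/3]
  [0, 2/3, 0]
  [2/3, 0, 2/5],
b = (20/3, 14/15, 12/5).
Solving gives a_0 = 3, a_1 = 7/5, a_2 = 1, so
  g(x) = x^2 + 7*x/5 + 3.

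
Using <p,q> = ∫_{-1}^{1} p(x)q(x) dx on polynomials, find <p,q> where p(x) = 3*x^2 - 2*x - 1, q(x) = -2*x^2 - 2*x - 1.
<p,q> = 8/5

Expand the product: p(x)·q(x) = -6*x^4 - 2*x^3 + 3*x^2 + 4*x + 1.
∫_{-1}^{1} of each monomial x^k gives [2/(k+1) if k even, 0 if k odd]. Integrating term-by-term (or equivalently evaluating the antiderivative F(x) = -6*x^5/5 - x^4/2 + x^3 + 2*x^2 + x at the endpoints):
  F(1) − F(−1) = 23/10 − (7/10) = 8/5.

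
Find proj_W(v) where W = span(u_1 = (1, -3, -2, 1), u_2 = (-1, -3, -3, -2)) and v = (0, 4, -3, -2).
proj_W(v) = (-307/201, 85/67, 59/201, -418/201)

Set up U = [u_1 | ... | u_2] ∈ R^(4×2). The projector onto W = col(U) is P = U (U^T U)^(-1) U^T.
Compute U^T U =
  [15, 12]
  [12, 23],
and U^T v = (-8, 1).
Solve U^T U · c = U^T v for the coefficients: c = (-196/201, 37/67). The projection is proj_W(v) = U c.
Check: (v - proj_W(v)) · u_1 = 0  (should be 0).
Check: (v - proj_W(v)) · u_2 = 0  (should be 0).
Result: proj_W(v) = (-307/201, 85/67, 59/201, -418/201).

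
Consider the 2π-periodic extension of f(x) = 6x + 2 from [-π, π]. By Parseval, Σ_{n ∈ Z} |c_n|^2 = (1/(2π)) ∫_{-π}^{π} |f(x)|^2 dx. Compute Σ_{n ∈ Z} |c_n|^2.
Σ |c_n|^2 = 12π^2 + 4

Expand and integrate term by term over [-π, π]:
  ∫ (6x)^2 dx = 36·(2π^3/3); ∫ 2·6·(2)·x dx = 0 (odd integrand); ∫ 2^2 dx = 4·2π.
So (1/(2π)) ∫_{-π}^{π} (6x + 2)^2 dx = 36π^2/3 + 4 = 12π^2 + 4.
Parseval ⇒ Σ |c_n|^2 = 12π^2 + 4.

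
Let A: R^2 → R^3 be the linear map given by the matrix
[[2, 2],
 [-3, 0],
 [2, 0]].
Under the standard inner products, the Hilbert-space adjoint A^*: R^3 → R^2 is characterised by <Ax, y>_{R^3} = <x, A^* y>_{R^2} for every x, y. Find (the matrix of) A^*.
A^* = A^T =
[[2, -3, 2],
 [2, 0, 0]]

For real matrices with standard dot products, the defining identity <Ax, y> = <x, A^* y> gives (Ax)^T y = x^T (A^*) y, i.e. x^T A^T y = x^T (A^*) y. Since this holds for all x, y, we must have A^* = A^T. Therefore
A^* =
[[2, -3, 2],
 [2, 0, 0]].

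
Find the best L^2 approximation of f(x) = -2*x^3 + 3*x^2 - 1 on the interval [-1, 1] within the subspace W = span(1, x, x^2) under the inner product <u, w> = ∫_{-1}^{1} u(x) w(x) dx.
g(x) = 3*x^2 - 6*x/5 - 1

The best approximation g ∈ W is the orthogonal projection of f onto W. Writing g = a_0 + a_1 x + a_2 x^2, the coefficients solve the normal equations G · a = b where
  G_{ij} = <φ_i, φ_j> and b_i = <f, φ_i>, with φ_0 = 1, φ_1 = x, φ_2 = x^2.
G =
  [2, 0, 2/3]
  [0, 2/3, 0]
  [2/3, 0, 2/5],
b = (0, -4/5, 8/15).
Solving gives a_0 = -1, a_1 = -6/5, a_2 = 3, so
  g(x) = 3*x^2 - 6*x/5 - 1.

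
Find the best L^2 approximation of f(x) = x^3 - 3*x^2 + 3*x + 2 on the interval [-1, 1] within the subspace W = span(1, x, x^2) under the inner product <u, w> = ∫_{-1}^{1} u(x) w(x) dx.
g(x) = -3*x^2 + 18*x/5 + 2

The best approximation g ∈ W is the orthogonal projection of f onto W. Writing g = a_0 + a_1 x + a_2 x^2, the coefficients solve the normal equations G · a = b where
  G_{ij} = <φ_i, φ_j> and b_i = <f, φ_i>, with φ_0 = 1, φ_1 = x, φ_2 = x^2.
G =
  [2, 0, 2/3]
  [0, 2/3, 0]
  [2/3, 0, 2/5],
b = (2, 12/5, 2/15).
Solving gives a_0 = 2, a_1 = 18/5, a_2 = -3, so
  g(x) = -3*x^2 + 18*x/5 + 2.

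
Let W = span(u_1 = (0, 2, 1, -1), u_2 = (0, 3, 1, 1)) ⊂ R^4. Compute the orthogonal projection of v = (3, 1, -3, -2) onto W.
proj_W(v) = (0, -4/15, 1/6, -41/30)

Set up U = [u_1 | ... | u_2] ∈ R^(4×2). The projector onto W = col(U) is P = U (U^T U)^(-1) U^T.
Compute U^T U =
  [6, 6]
  [6, 11],
and U^T v = (1, -2).
Solve U^T U · c = U^T v for the coefficients: c = (23/30, -3/5). The projection is proj_W(v) = U c.
Check: (v - proj_W(v)) · u_1 = 0  (should be 0).
Check: (v - proj_W(v)) · u_2 = 0  (should be 0).
Result: proj_W(v) = (0, -4/15, 1/6, -41/30).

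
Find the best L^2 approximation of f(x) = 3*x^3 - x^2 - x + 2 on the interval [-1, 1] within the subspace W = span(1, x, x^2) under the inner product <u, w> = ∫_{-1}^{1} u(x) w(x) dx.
g(x) = -x^2 + 4*x/5 + 2

The best approximation g ∈ W is the orthogonal projection of f onto W. Writing g = a_0 + a_1 x + a_2 x^2, the coefficients solve the normal equations G · a = b where
  G_{ij} = <φ_i, φ_j> and b_i = <f, φ_i>, with φ_0 = 1, φ_1 = x, φ_2 = x^2.
G =
  [2, 0, 2/3]
  [0, 2/3, 0]
  [2/3, 0, 2/5],
b = (10/3, 8/15, 14/15).
Solving gives a_0 = 2, a_1 = 4/5, a_2 = -1, so
  g(x) = -x^2 + 4*x/5 + 2.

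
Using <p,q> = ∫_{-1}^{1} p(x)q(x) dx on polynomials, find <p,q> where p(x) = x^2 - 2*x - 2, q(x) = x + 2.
<p,q> = -8

Expand the product: p(x)·q(x) = x^3 - 6*x - 4.
∫_{-1}^{1} of each monomial x^k gives [2/(k+1) if k even, 0 if k odd]. Integrating term-by-term (or equivalently evaluating the antiderivative F(x) = x^4/4 - 3*x^2 - 4*x at the endpoints):
  F(1) − F(−1) = -27/4 − (5/4) = -8.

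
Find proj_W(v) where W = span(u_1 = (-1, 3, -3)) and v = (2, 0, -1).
proj_W(v) = (-1/19, 3/19, -3/19)

Set up U = [u_1 | ... | u_1] ∈ R^(3×1). The projector onto W = col(U) is P = U (U^T U)^(-1) U^T.
Compute U^T U =
  [19],
and U^T v = (1).
Solve U^T U · c = U^T v for the coefficients: c = (1/19). The projection is proj_W(v) = U c.
Check: (v - proj_W(v)) · u_1 = 0  (should be 0).
Result: proj_W(v) = (-1/19, 3/19, -3/19).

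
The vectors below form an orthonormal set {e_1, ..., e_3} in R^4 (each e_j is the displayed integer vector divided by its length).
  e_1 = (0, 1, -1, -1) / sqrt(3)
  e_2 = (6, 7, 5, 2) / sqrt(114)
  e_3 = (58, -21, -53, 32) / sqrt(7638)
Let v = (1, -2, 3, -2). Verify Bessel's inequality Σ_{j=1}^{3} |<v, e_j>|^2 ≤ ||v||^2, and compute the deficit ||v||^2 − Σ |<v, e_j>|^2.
Σ |<v, e_j>|^2 = 339/67; ||v||^2 = 18; deficit = 867/67

Write each e_j = u_j / sqrt(<u_j, u_j>) where u_j is the displayed integer vector. Then <v, e_j> = <v, u_j> / sqrt(<u_j, u_j>), so |<v, e_j>|^2 = <v, u_j>^2 / <u_j, u_j>.
Coefficients: <v, e_1> = -3/sqrt(3), <v, e_2> = 3/sqrt(114), <v, e_3> = -123/sqrt(7638).
Square and sum: Σ |<v, e_j>|^2 = 339/67.
Compute ||v||^2 = v·v = 18.
Deficit = 18 − 339/67 = 867/67 ≥ 0, confirming Bessel's inequality. (The deficit equals ||v − Σ <v,e_j> e_j||^2, the squared distance from v to span{e_j}.)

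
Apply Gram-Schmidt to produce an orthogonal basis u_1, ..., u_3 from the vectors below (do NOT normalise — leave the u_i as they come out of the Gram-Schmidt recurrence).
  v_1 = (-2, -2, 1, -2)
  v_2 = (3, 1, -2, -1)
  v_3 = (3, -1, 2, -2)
Orthogonal basis:
  u_1 = (-2, -2, 1, -2)
  u_2 = (23/13, -3/13, -18/13, -29/13)
  u_3 = (267/131, -69/131, 372/131, -12/131)

Apply the Gram-Schmidt recurrence
  u_1 = v_1
  u_i = v_i − Σ_{j<i} ((v_i · u_j) / (u_j · u_j)) · u_j.

Step by step this gives:
  u_1 = (-2, -2, 1, -2)
  u_2 = (23/13, -3/13, -18/13, -29/13)
  u_3 = (267/131, -69/131, 372/131, -12/131)

Orthogonality check:
  u_2 · u_1 = 0 (should be 0)
  u_3 · u_1 = 0 (should be 0)
  u_3 · u_2 = 0 (should be 0)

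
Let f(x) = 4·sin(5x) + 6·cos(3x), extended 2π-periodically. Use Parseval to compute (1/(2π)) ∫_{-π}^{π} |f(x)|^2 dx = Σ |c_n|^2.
Σ |c_n|^2 = 26

Expand |f|^2 and use orthogonality of {sin(nx), cos(mx)} on [-π, π]:
  ∫_{-π}^{π} sin(nx)^2 dx = π, ∫ cos(mx)^2 dx = π, and cross terms integrate to 0.
So ∫_{-π}^{π} f(x)^2 dx = 4^2 · π + 6^2 · π = (16 + 36)π.
Divide by 2π: (16 + 36)/2 = 26.
By Parseval, this equals Σ |c_n|^2.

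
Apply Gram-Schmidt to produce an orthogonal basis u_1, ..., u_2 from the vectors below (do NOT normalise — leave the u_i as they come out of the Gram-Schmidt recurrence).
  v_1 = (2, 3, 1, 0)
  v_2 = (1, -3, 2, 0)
Orthogonal basis:
  u_1 = (2, 3, 1, 0)
  u_2 = (12/7, -27/14, 33/14, 0)

Apply the Gram-Schmidt recurrence
  u_1 = v_1
  u_i = v_i − Σ_{j<i} ((v_i · u_j) / (u_j · u_j)) · u_j.

Step by step this gives:
  u_1 = (2, 3, 1, 0)
  u_2 = (12/7, -27/14, 33/14, 0)

Orthogonality check:
  u_2 · u_1 = 0 (should be 0)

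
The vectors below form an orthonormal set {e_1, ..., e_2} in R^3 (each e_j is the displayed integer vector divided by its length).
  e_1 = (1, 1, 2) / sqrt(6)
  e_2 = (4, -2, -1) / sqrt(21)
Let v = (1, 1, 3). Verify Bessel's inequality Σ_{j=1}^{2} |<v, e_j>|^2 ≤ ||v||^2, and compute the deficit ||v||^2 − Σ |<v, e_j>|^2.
Σ |<v, e_j>|^2 = 75/7; ||v||^2 = 11; deficit = 2/7

Write each e_j = u_j / sqrt(<u_j, u_j>) where u_j is the displayed integer vector. Then <v, e_j> = <v, u_j> / sqrt(<u_j, u_j>), so |<v, e_j>|^2 = <v, u_j>^2 / <u_j, u_j>.
Coefficients: <v, e_1> = 8/sqrt(6), <v, e_2> = -1/sqrt(21).
Square and sum: Σ |<v, e_j>|^2 = 75/7.
Compute ||v||^2 = v·v = 11.
Deficit = 11 − 75/7 = 2/7 ≥ 0, confirming Bessel's inequality. (The deficit equals ||v − Σ <v,e_j> e_j||^2, the squared distance from v to span{e_j}.)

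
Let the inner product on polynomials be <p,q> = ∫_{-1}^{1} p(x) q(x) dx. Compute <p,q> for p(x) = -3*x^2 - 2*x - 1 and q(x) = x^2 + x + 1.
<p,q> = -36/5

Expand the product: p(x)·q(x) = -3*x^4 - 5*x^3 - 6*x^2 - 3*x - 1.
∫_{-1}^{1} of each monomial x^k gives [2/(k+1) if k even, 0 if k odd]. Integrating term-by-term (or equivalently evaluating the antiderivative F(x) = -3*x^5/5 - 5*x^4/4 - 2*x^3 - 3*x^2/2 - x at the endpoints):
  F(1) − F(−1) = -127/20 − (17/20) = -36/5.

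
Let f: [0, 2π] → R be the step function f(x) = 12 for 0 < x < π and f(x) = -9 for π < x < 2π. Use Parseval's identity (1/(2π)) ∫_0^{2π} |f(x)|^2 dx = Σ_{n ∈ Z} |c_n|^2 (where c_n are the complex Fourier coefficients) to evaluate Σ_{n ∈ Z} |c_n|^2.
Σ |c_n|^2 = 225/2

Parseval equates the L^2 energy of f (normalised by 1/(2π)) with the ℓ^2 sum of its Fourier coefficients: (1/(2π)) ∫_0^{2π} |f|^2 = Σ |c_n|^2.
Compute the left side: (1/(2π)) [∫_0^π 12^2 dx + ∫_π^{2π} (-9)^2 dx] = (1/(2π)) · (144π + 81π) = (144 + 81)/2 = 225/2.
So Σ_{n ∈ Z} |c_n|^2 = 225/2.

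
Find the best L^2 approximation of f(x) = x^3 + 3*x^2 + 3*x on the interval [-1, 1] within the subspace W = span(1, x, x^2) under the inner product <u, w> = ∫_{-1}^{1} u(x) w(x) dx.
g(x) = 3*x^2 + 18*x/5

The best approximation g ∈ W is the orthogonal projection of f onto W. Writing g = a_0 + a_1 x + a_2 x^2, the coefficients solve the normal equations G · a = b where
  G_{ij} = <φ_i, φ_j> and b_i = <f, φ_i>, with φ_0 = 1, φ_1 = x, φ_2 = x^2.
G =
  [2, 0, 2/3]
  [0, 2/3, 0]
  [2/3, 0, 2/5],
b = (2, 12/5, 6/5).
Solving gives a_0 = 0, a_1 = 18/5, a_2 = 3, so
  g(x) = 3*x^2 + 18*x/5.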